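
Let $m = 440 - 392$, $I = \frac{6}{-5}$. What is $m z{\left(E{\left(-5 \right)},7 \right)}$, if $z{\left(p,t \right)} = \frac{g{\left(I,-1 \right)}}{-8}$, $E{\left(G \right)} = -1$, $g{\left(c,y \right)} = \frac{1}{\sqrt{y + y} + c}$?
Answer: $\frac{90}{43} + \frac{75 i \sqrt{2}}{43} \approx 2.093 + 2.4667 i$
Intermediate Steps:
$I = - \frac{6}{5}$ ($I = 6 \left(- \frac{1}{5}\right) = - \frac{6}{5} \approx -1.2$)
$g{\left(c,y \right)} = \frac{1}{c + \sqrt{2} \sqrt{y}}$ ($g{\left(c,y \right)} = \frac{1}{\sqrt{2 y} + c} = \frac{1}{\sqrt{2} \sqrt{y} + c} = \frac{1}{c + \sqrt{2} \sqrt{y}}$)
$z{\left(p,t \right)} = - \frac{1}{8 \left(- \frac{6}{5} + i \sqrt{2}\right)}$ ($z{\left(p,t \right)} = \frac{1}{\left(- \frac{6}{5} + \sqrt{2} \sqrt{-1}\right) \left(-8\right)} = \frac{1}{- \frac{6}{5} + \sqrt{2} i} \left(- \frac{1}{8}\right) = \frac{1}{- \frac{6}{5} + i \sqrt{2}} \left(- \frac{1}{8}\right) = - \frac{1}{8 \left(- \frac{6}{5} + i \sqrt{2}\right)}$)
$m = 48$ ($m = 440 - 392 = 48$)
$m z{\left(E{\left(-5 \right)},7 \right)} = 48 \left(\frac{15}{344} + \frac{25 i \sqrt{2}}{688}\right) = \frac{90}{43} + \frac{75 i \sqrt{2}}{43}$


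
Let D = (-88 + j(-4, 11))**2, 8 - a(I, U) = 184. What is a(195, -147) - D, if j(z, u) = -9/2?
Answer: -34929/4 ≈ -8732.3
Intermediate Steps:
a(I, U) = -176 (a(I, U) = 8 - 1*184 = 8 - 184 = -176)
j(z, u) = -9/2 (j(z, u) = -9*1/2 = -9/2)
D = 34225/4 (D = (-88 - 9/2)**2 = (-185/2)**2 = 34225/4 ≈ 8556.3)
a(195, -147) - D = -176 - 1*34225/4 = -176 - 34225/4 = -34929/4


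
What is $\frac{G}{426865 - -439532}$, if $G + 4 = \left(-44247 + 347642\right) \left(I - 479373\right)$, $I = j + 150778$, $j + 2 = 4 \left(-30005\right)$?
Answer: $- \frac{136108154719}{866397} \approx -1.571 \cdot 10^{5}$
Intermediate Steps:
$j = -120022$ ($j = -2 + 4 \left(-30005\right) = -2 - 120020 = -120022$)
$I = 30756$ ($I = -120022 + 150778 = 30756$)
$G = -136108154719$ ($G = -4 + \left(-44247 + 347642\right) \left(30756 - 479373\right) = -4 + 303395 \left(-448617\right) = -4 - 136108154715 = -136108154719$)
$\frac{G}{426865 - -439532} = - \frac{136108154719}{426865 - -439532} = - \frac{136108154719}{426865 + 439532} = - \frac{136108154719}{866397}$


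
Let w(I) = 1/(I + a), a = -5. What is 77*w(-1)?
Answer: -77/6 ≈ -12.833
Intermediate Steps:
w(I) = 1/(-5 + I) (w(I) = 1/(I - 5) = 1/(-5 + I))
77*w(-1) = 77/(-5 - 1) = 77/(-6) = 77*(-⅙) = -77/6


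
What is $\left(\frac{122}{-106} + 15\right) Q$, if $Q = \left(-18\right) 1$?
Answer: $- \frac{13212}{53} \approx -249.28$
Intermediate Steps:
$Q = -18$
$\left(\frac{122}{-106} + 15\right) Q = \left(\frac{122}{-106} + 15\right) \left(-18\right) = \left(122 \left(- \frac{1}{106}\right) + 15\right) \left(-18\right) = \left(- \frac{61}{53} + 15\right) \left(-18\right) = \frac{734}{53} \left(-18\right) = - \frac{13212}{53}$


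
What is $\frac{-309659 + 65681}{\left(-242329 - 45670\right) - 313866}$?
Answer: $\frac{243978}{601865} \approx 0.40537$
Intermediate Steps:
$\frac{-309659 + 65681}{\left(-242329 - 45670\right) - 313866} = - \frac{243978}{\left(-242329 - 45670\right) - 313866} = - \frac{243978}{-287999 - 313866} = - \frac{243978}{-601865} = \left(-243978\right) \left(- \frac{1}{601865}\right) = \frac{243978}{601865}$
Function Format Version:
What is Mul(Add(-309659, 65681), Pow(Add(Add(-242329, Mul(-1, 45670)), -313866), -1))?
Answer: Rational(243978, 601865) ≈ 0.40537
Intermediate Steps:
Mul(Add(-309659, 65681), Pow(Add(Add(-242329, Mul(-1, 45670)), -313866), -1)) = Mul(-243978, Pow(Add(Add(-242329, -45670), -313866), -1)) = Mul(-243978, Pow(Add(-287999, -313866), -1)) = Mul(-243978, Pow(-601865, -1)) = Mul(-243978, Rational(-1, 601865)) = Rational(243978, 601865)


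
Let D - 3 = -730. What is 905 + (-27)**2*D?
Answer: -529078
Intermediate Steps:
D = -727 (D = 3 - 730 = -727)
905 + (-27)**2*D = 905 + (-27)**2*(-727) = 905 + 729*(-727) = 905 - 529983 = -529078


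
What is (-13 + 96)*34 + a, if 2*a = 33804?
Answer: 19724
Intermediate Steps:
a = 16902 (a = (1/2)*33804 = 16902)
(-13 + 96)*34 + a = (-13 + 96)*34 + 16902 = 83*34 + 16902 = 2822 + 16902 = 19724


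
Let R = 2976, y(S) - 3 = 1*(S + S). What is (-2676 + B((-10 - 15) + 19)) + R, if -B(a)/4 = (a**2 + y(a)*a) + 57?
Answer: -288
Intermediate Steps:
y(S) = 3 + 2*S (y(S) = 3 + 1*(S + S) = 3 + 1*(2*S) = 3 + 2*S)
B(a) = -228 - 4*a**2 - 4*a*(3 + 2*a) (B(a) = -4*((a**2 + (3 + 2*a)*a) + 57) = -4*((a**2 + a*(3 + 2*a)) + 57) = -4*(57 + a**2 + a*(3 + 2*a)) = -228 - 4*a**2 - 4*a*(3 + 2*a))
(-2676 + B((-10 - 15) + 19)) + R = (-2676 + (-228 - 12*((-10 - 15) + 19) - 12*((-10 - 15) + 19)**2)) + 2976 = (-2676 + (-228 - 12*(-25 + 19) - 12*(-25 + 19)**2)) + 2976 = (-2676 + (-228 - 12*(-6) - 12*(-6)**2)) + 2976 = (-2676 + (-228 + 72 - 12*36)) + 2976 = (-2676 + (-228 + 72 - 432)) + 2976 = (-2676 - 588) + 2976 = -3264 + 2976 = -288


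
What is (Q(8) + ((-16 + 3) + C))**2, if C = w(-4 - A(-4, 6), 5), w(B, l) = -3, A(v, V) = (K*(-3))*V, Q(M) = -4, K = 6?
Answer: 400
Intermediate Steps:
A(v, V) = -18*V (A(v, V) = (6*(-3))*V = -18*V)
C = -3
(Q(8) + ((-16 + 3) + C))**2 = (-4 + ((-16 + 3) - 3))**2 = (-4 + (-13 - 3))**2 = (-4 - 16)**2 = (-20)**2 = 400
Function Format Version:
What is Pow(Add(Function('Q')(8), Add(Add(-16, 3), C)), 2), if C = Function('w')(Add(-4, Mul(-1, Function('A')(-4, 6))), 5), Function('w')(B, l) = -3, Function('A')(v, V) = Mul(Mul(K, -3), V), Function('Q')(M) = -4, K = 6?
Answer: 400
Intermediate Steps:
Function('A')(v, V) = Mul(-18, V) (Function('A')(v, V) = Mul(Mul(6, -3), V) = Mul(-18, V))
C = -3
Pow(Add(Function('Q')(8), Add(Add(-16, 3), C)), 2) = Pow(Add(-4, Add(Add(-16, 3), -3)), 2) = Pow(Add(-4, Add(-13, -3)), 2) = Pow(Add(-4, -16), 2) = Pow(-20, 2) = 400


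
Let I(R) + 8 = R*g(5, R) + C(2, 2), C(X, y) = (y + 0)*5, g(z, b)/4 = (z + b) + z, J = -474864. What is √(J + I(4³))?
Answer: I*√455918 ≈ 675.22*I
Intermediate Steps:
g(z, b) = 4*b + 8*z (g(z, b) = 4*((z + b) + z) = 4*((b + z) + z) = 4*(b + 2*z) = 4*b + 8*z)
C(X, y) = 5*y (C(X, y) = y*5 = 5*y)
I(R) = 2 + R*(40 + 4*R) (I(R) = -8 + (R*(4*R + 8*5) + 5*2) = -8 + (R*(4*R + 40) + 10) = -8 + (R*(40 + 4*R) + 10) = -8 + (10 + R*(40 + 4*R)) = 2 + R*(40 + 4*R))
√(J + I(4³)) = √(-474864 + (2 + 4*4³*(10 + 4³))) = √(-474864 + (2 + 4*64*(10 + 64))) = √(-474864 + (2 + 4*64*74)) = √(-474864 + (2 + 18944)) = √(-474864 + 18946) = √(-455918) = I*√455918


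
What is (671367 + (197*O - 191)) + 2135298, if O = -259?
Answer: 2755451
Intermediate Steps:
(671367 + (197*O - 191)) + 2135298 = (671367 + (197*(-259) - 191)) + 2135298 = (671367 + (-51023 - 191)) + 2135298 = (671367 - 51214) + 2135298 = 620153 + 2135298 = 2755451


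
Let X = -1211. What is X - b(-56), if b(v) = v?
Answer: -1155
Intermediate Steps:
X - b(-56) = -1211 - 1*(-56) = -1211 + 56 = -1155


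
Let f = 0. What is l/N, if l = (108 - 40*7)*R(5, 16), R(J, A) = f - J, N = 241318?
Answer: 430/120659 ≈ 0.0035638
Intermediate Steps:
R(J, A) = -J (R(J, A) = 0 - J = -J)
l = 860 (l = (108 - 40*7)*(-1*5) = (108 - 280)*(-5) = -172*(-5) = 860)
l/N = 860/241318 = 860*(1/241318) = 430/120659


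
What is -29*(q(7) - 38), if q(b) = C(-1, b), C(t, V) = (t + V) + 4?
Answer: 812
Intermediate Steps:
C(t, V) = 4 + V + t (C(t, V) = (V + t) + 4 = 4 + V + t)
q(b) = 3 + b (q(b) = 4 + b - 1 = 3 + b)
-29*(q(7) - 38) = -29*((3 + 7) - 38) = -29*(10 - 38) = -29*(-28) = 812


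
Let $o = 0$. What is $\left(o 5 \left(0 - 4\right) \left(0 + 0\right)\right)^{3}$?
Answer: $0$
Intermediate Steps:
$\left(o 5 \left(0 - 4\right) \left(0 + 0\right)\right)^{3} = \left(0 \cdot 5 \left(0 - 4\right) \left(0 + 0\right)\right)^{3} = \left(0 \left(\left(-4\right) 0\right)\right)^{3} = \left(0 \cdot 0\right)^{3} = 0^{3} = 0$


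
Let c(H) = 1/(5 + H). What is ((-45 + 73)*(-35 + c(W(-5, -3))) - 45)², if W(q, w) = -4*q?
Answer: 655206409/625 ≈ 1.0483e+6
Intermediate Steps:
((-45 + 73)*(-35 + c(W(-5, -3))) - 45)² = ((-45 + 73)*(-35 + 1/(5 - 4*(-5))) - 45)² = (28*(-35 + 1/(5 + 20)) - 45)² = (28*(-35 + 1/25) - 45)² = (28*(-874/25) - 45)² = (-24472/25 - 45)² = (-25597/25)² = 655206409/625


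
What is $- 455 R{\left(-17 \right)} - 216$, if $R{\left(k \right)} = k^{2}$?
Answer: $-131711$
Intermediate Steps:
$- 455 R{\left(-17 \right)} - 216 = - 455 \left(-17\right)^{2} - 216 = \left(-455\right) 289 - 216 = -131495 - 216 = -131711$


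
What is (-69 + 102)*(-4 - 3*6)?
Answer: -726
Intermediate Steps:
(-69 + 102)*(-4 - 3*6) = 33*(-4 - 18) = 33*(-22) = -726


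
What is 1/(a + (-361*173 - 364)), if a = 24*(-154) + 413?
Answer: -1/66100 ≈ -1.5129e-5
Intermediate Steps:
a = -3283 (a = -3696 + 413 = -3283)
1/(a + (-361*173 - 364)) = 1/(-3283 + (-361*173 - 364)) = 1/(-3283 + (-62453 - 364)) = 1/(-3283 - 62817) = 1/(-66100) = -1/66100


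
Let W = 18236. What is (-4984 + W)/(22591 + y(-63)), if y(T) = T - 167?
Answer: 13252/22361 ≈ 0.59264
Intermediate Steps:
y(T) = -167 + T
(-4984 + W)/(22591 + y(-63)) = (-4984 + 18236)/(22591 + (-167 - 63)) = 13252/(22591 - 230) = 13252/22361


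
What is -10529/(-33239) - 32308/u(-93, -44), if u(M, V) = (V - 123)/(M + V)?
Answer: -147120570501/5550913 ≈ -26504.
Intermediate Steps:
u(M, V) = (-123 + V)/(M + V)
-10529/(-33239) - 32308/u(-93, -44) = -10529/(-33239) - 32308*(-93 - 44)/(-123 - 44) = -10529*(-1/33239) - 32308/(-167/(-137)) = 10529/33239 - 32308/((-1/137*(-167))) = 10529/33239 - 32308/167/137 = 10529/33239 - 32308*137/167 = 10529/33239 - 4426196/167 = -147120570501/5550913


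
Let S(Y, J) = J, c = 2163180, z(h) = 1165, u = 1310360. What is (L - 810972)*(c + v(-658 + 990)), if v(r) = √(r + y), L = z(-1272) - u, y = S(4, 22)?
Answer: -4586302851060 - 2120167*√354 ≈ -4.5863e+12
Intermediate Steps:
y = 22
L = -1309195 (L = 1165 - 1*1310360 = 1165 - 1310360 = -1309195)
v(r) = √(22 + r) (v(r) = √(r + 22) = √(22 + r))
(L - 810972)*(c + v(-658 + 990)) = (-1309195 - 810972)*(2163180 + √(22 + (-658 + 990))) = -2120167*(2163180 + √(22 + 332)) = -2120167*(2163180 + √354) = -4586302851060 - 2120167*√354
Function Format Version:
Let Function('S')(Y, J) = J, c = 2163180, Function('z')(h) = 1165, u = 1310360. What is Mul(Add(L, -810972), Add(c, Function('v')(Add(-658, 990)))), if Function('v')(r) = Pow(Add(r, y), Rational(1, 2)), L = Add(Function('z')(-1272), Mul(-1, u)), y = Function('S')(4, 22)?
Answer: Add(-4586302851060, Mul(-2120167, Pow(354, Rational(1, 2)))) ≈ -4.5863e+12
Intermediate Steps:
y = 22
L = -1309195 (L = Add(1165, Mul(-1, 1310360)) = Add(1165, -1310360) = -1309195)
Function('v')(r) = Pow(Add(22, r), Rational(1, 2)) (Function('v')(r) = Pow(Add(r, 22), Rational(1, 2)) = Pow(Add(22, r), Rational(1, 2)))
Mul(Add(L, -810972), Add(c, Function('v')(Add(-658, 990)))) = Mul(Add(-1309195, -810972), Add(2163180, Pow(Add(22, Add(-658, 990)), Rational(1, 2)))) = Mul(-2120167, Add(2163180, Pow(Add(22, 332), Rational(1, 2)))) = Mul(-2120167, Add(2163180, Pow(354, Rational(1, 2)))) = Add(-4586302851060, Mul(-2120167, Pow(354, Rational(1, 2))))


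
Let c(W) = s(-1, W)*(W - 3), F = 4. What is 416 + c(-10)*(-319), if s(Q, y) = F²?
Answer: 66768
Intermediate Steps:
s(Q, y) = 16 (s(Q, y) = 4² = 16)
c(W) = -48 + 16*W (c(W) = 16*(W - 3) = 16*(-3 + W) = -48 + 16*W)
416 + c(-10)*(-319) = 416 + (-48 + 16*(-10))*(-319) = 416 + (-48 - 160)*(-319) = 416 - 208*(-319) = 416 + 66352 = 66768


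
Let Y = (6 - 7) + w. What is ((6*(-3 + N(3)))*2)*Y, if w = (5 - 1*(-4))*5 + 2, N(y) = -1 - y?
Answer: -3864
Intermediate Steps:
w = 47 (w = (5 + 4)*5 + 2 = 9*5 + 2 = 45 + 2 = 47)
Y = 46 (Y = (6 - 7) + 47 = -1 + 47 = 46)
((6*(-3 + N(3)))*2)*Y = ((6*(-3 + (-1 - 1*3)))*2)*46 = ((6*(-3 + (-1 - 3)))*2)*46 = ((6*(-3 - 4))*2)*46 = ((6*(-7))*2)*46 = -42*2*46 = -84*46 = -3864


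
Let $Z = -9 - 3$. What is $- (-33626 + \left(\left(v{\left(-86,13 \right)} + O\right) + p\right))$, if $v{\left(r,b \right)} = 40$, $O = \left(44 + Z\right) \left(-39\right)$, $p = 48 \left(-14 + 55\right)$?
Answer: $32866$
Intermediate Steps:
$Z = -12$ ($Z = -9 - 3 = -12$)
$p = 1968$ ($p = 48 \cdot 41 = 1968$)
$O = -1248$ ($O = \left(44 - 12\right) \left(-39\right) = 32 \left(-39\right) = -1248$)
$- (-33626 + \left(\left(v{\left(-86,13 \right)} + O\right) + p\right)) = - (-33626 + \left(\left(40 - 1248\right) + 1968\right)) = - (-33626 + \left(-1208 + 1968\right)) = - (-33626 + 760) = \left(-1\right) \left(-32866\right) = 32866$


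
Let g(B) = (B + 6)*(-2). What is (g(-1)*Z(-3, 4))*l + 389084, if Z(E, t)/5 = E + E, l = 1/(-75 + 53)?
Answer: 4279774/11 ≈ 3.8907e+5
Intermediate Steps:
l = -1/22 (l = 1/(-22) = -1/22 ≈ -0.045455)
Z(E, t) = 10*E (Z(E, t) = 5*(E + E) = 5*(2*E) = 10*E)
g(B) = -12 - 2*B (g(B) = (6 + B)*(-2) = -12 - 2*B)
(g(-1)*Z(-3, 4))*l + 389084 = ((-12 - 2*(-1))*(10*(-3)))*(-1/22) + 389084 = ((-12 + 2)*(-30))*(-1/22) + 389084 = -10*(-30)*(-1/22) + 389084 = 300*(-1/22) + 389084 = -150/11 + 389084 = 4279774/11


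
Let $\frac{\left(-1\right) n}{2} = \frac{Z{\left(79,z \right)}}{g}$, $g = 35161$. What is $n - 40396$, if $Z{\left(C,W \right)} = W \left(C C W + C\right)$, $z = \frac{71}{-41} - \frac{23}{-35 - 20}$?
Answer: $- \frac{7222693663150928}{178794564025} \approx -40397.0$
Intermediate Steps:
$z = - \frac{2962}{2255}$ ($z = 71 \left(- \frac{1}{41}\right) - \frac{23}{-35 - 20} = - \frac{71}{41} - \frac{23}{-55} = - \frac{71}{41} - - \frac{23}{55} = - \frac{71}{41} + \frac{23}{55} = - \frac{2962}{2255} \approx -1.3135$)
$Z{\left(C,W \right)} = W \left(C + W C^{2}\right)$ ($Z{\left(C,W \right)} = W \left(C^{2} W + C\right) = W \left(W C^{2} + C\right) = W \left(C + W C^{2}\right)$)
$n = - \frac{108454797028}{178794564025}$ ($n = - 2 \frac{79 \left(- \frac{2962}{2255}\right) \left(1 + 79 \left(- \frac{2962}{2255}\right)\right)}{35161} = - 2 \cdot 79 \left(- \frac{2962}{2255}\right) \left(1 - \frac{233998}{2255}\right) \frac{1}{35161} = - 2 \cdot 79 \left(- \frac{2962}{2255}\right) \left(- \frac{231743}{2255}\right) \frac{1}{35161} = - 2 \cdot \frac{54227398514}{5085025} \cdot \frac{1}{35161} = \left(-2\right) \frac{54227398514}{178794564025} = - \frac{108454797028}{178794564025} \approx -0.60659$)
$n - 40396 = - \frac{108454797028}{178794564025} - 40396 = - \frac{7222693663150928}{178794564025}$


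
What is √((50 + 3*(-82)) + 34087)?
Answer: √33891 ≈ 184.09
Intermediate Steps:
√((50 + 3*(-82)) + 34087) = √((50 - 246) + 34087) = √(-196 + 34087) = √33891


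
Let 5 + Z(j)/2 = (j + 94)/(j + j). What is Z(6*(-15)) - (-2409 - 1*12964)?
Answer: 691333/45 ≈ 15363.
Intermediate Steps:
Z(j) = -10 + (94 + j)/j (Z(j) = -10 + 2*((j + 94)/(j + j)) = -10 + 2*((94 + j)/((2*j))) = -10 + 2*((94 + j)*(1/(2*j))) = -10 + 2*((94 + j)/(2*j)) = -10 + (94 + j)/j)
Z(6*(-15)) - (-2409 - 1*12964) = (-9 + 94/((6*(-15)))) - (-2409 - 1*12964) = (-9 + 94/(-90)) - (-2409 - 12964) = (-9 + 94*(-1/90)) - 1*(-15373) = (-9 - 47/45) + 15373 = -452/45 + 15373 = 691333/45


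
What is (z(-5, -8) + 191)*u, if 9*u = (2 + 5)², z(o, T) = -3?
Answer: 9212/9 ≈ 1023.6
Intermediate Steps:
u = 49/9 (u = (2 + 5)²/9 = (⅑)*7² = (⅑)*49 = 49/9 ≈ 5.4444)
(z(-5, -8) + 191)*u = (-3 + 191)*(49/9) = 188*(49/9) = 9212/9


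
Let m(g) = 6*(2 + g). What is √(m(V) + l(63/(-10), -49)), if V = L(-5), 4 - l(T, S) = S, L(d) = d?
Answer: √35 ≈ 5.9161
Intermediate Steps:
l(T, S) = 4 - S
V = -5
m(g) = 12 + 6*g
√(m(V) + l(63/(-10), -49)) = √((12 + 6*(-5)) + (4 - 1*(-49))) = √((12 - 30) + (4 + 49)) = √(-18 + 53) = √35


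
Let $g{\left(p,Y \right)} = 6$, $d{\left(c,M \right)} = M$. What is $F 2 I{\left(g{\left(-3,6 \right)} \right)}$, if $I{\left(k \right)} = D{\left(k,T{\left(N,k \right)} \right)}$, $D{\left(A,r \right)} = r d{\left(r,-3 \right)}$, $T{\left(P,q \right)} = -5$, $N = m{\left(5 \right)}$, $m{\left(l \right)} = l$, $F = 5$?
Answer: $150$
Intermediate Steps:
$N = 5$
$D{\left(A,r \right)} = - 3 r$ ($D{\left(A,r \right)} = r \left(-3\right) = - 3 r$)
$I{\left(k \right)} = 15$ ($I{\left(k \right)} = \left(-3\right) \left(-5\right) = 15$)
$F 2 I{\left(g{\left(-3,6 \right)} \right)} = 5 \cdot 2 \cdot 15 = 10 \cdot 15 = 150$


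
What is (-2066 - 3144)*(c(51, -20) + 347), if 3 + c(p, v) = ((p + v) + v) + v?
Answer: -1745350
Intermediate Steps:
c(p, v) = -3 + p + 3*v (c(p, v) = -3 + (((p + v) + v) + v) = -3 + ((p + 2*v) + v) = -3 + (p + 3*v) = -3 + p + 3*v)
(-2066 - 3144)*(c(51, -20) + 347) = (-2066 - 3144)*((-3 + 51 + 3*(-20)) + 347) = -5210*((-3 + 51 - 60) + 347) = -5210*(-12 + 347) = -5210*335 = -1745350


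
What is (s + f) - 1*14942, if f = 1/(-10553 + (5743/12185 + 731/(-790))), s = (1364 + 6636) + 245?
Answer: -136068484274601/20317826243 ≈ -6697.0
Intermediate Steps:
s = 8245 (s = 8000 + 245 = 8245)
f = -1925230/20317826243 (f = 1/(-10553 + (5743*(1/12185) + 731*(-1/790))) = 1/(-10553 + (5743/12185 - 731/790)) = 1/(-10553 - 874053/1925230) = 1/(-20317826243/1925230) = -1925230/20317826243 ≈ -9.4756e-5)
(s + f) - 1*14942 = (8245 - 1925230/20317826243) - 1*14942 = 167520475448305/20317826243 - 14942 = -136068484274601/20317826243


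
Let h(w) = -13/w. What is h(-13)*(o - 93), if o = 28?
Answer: -65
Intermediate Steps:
h(-13)*(o - 93) = (-13/(-13))*(28 - 93) = -13*(-1/13)*(-65) = 1*(-65) = -65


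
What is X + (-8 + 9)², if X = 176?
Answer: 177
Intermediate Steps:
X + (-8 + 9)² = 176 + (-8 + 9)² = 176 + 1² = 176 + 1 = 177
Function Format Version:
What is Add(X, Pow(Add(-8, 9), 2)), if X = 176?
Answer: 177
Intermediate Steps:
Add(X, Pow(Add(-8, 9), 2)) = Add(176, Pow(Add(-8, 9), 2)) = Add(176, Pow(1, 2)) = Add(176, 1) = 177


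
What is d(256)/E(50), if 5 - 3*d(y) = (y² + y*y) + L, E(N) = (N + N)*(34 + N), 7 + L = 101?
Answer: -131161/25200 ≈ -5.2048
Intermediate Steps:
L = 94 (L = -7 + 101 = 94)
E(N) = 2*N*(34 + N) (E(N) = (2*N)*(34 + N) = 2*N*(34 + N))
d(y) = -89/3 - 2*y²/3 (d(y) = 5/3 - ((y² + y*y) + 94)/3 = 5/3 - ((y² + y²) + 94)/3 = 5/3 - (2*y² + 94)/3 = 5/3 - (94 + 2*y²)/3 = 5/3 + (-94/3 - 2*y²/3) = -89/3 - 2*y²/3)
d(256)/E(50) = (-89/3 - ⅔*256²)/((2*50*(34 + 50))) = (-89/3 - ⅔*65536)/((2*50*84)) = (-89/3 - 131072/3)/8400 = -131161/3*1/8400 = -131161/25200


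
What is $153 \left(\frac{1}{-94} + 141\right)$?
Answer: $\frac{2027709}{94} \approx 21571.0$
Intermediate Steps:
$153 \left(\frac{1}{-94} + 141\right) = 153 \left(- \frac{1}{94} + 141\right) = 153 \cdot \frac{13253}{94} = \frac{2027709}{94}$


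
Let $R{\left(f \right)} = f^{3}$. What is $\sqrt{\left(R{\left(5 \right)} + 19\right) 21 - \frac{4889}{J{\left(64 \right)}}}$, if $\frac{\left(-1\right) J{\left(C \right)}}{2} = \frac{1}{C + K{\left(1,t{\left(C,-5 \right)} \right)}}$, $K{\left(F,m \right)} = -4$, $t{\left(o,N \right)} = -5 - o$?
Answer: $\sqrt{149694} \approx 386.9$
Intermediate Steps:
$J{\left(C \right)} = - \frac{2}{-4 + C}$ ($J{\left(C \right)} = - \frac{2}{C - 4} = - \frac{2}{-4 + C}$)
$\sqrt{\left(R{\left(5 \right)} + 19\right) 21 - \frac{4889}{J{\left(64 \right)}}} = \sqrt{\left(5^{3} + 19\right) 21 - \frac{4889}{\left(-2\right) \frac{1}{-4 + 64}}} = \sqrt{\left(125 + 19\right) 21 - \frac{4889}{\left(-2\right) \frac{1}{60}}} = \sqrt{144 \cdot 21 - \frac{4889}{\left(-2\right) \frac{1}{60}}} = \sqrt{3024 - \frac{4889}{- \frac{1}{30}}} = \sqrt{3024 - -146670} = \sqrt{3024 + 146670} = \sqrt{149694}$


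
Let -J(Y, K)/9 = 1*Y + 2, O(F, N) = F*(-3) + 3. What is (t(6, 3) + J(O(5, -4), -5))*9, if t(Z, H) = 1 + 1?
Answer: 828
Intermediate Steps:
O(F, N) = 3 - 3*F (O(F, N) = -3*F + 3 = 3 - 3*F)
J(Y, K) = -18 - 9*Y (J(Y, K) = -9*(1*Y + 2) = -9*(Y + 2) = -9*(2 + Y) = -18 - 9*Y)
t(Z, H) = 2
(t(6, 3) + J(O(5, -4), -5))*9 = (2 + (-18 - 9*(3 - 3*5)))*9 = (2 + (-18 - 9*(3 - 15)))*9 = (2 + (-18 - 9*(-12)))*9 = (2 + (-18 + 108))*9 = (2 + 90)*9 = 92*9 = 828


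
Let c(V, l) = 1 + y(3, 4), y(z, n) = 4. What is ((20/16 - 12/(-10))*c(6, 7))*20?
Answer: 245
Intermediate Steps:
c(V, l) = 5 (c(V, l) = 1 + 4 = 5)
((20/16 - 12/(-10))*c(6, 7))*20 = ((20/16 - 12/(-10))*5)*20 = ((20*(1/16) - 12*(-⅒))*5)*20 = ((5/4 + 6/5)*5)*20 = ((49/20)*5)*20 = (49/4)*20 = 245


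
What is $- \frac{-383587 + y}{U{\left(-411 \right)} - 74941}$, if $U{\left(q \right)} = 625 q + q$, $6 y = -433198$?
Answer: $- \frac{1367360}{996681} \approx -1.3719$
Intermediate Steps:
$y = - \frac{216599}{3}$ ($y = \frac{1}{6} \left(-433198\right) = - \frac{216599}{3} \approx -72200.0$)
$U{\left(q \right)} = 626 q$
$- \frac{-383587 + y}{U{\left(-411 \right)} - 74941} = - \frac{-383587 - \frac{216599}{3}}{626 \left(-411\right) - 74941} = - \frac{-1367360}{3 \left(-257286 - 74941\right)} = - \frac{-1367360}{3 \left(-332227\right)} = - \frac{\left(-1367360\right) \left(-1\right)}{3 \cdot 332227} = \left(-1\right) \frac{1367360}{996681} = - \frac{1367360}{996681}$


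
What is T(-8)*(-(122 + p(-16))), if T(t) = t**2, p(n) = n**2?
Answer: -24192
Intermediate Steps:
T(-8)*(-(122 + p(-16))) = (-8)**2*(-(122 + (-16)**2)) = 64*(-(122 + 256)) = 64*(-1*378) = 64*(-378) = -24192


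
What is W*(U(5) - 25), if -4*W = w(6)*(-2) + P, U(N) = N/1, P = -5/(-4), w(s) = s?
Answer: -215/4 ≈ -53.750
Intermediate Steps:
P = 5/4 (P = -5*(-¼) = 5/4 ≈ 1.2500)
U(N) = N (U(N) = N*1 = N)
W = 43/16 (W = -(6*(-2) + 5/4)/4 = -(-12 + 5/4)/4 = -¼*(-43/4) = 43/16 ≈ 2.6875)
W*(U(5) - 25) = 43*(5 - 25)/16 = (43/16)*(-20) = -215/4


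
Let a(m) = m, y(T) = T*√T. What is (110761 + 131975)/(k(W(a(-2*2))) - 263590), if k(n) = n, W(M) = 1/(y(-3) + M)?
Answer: 242736*(-3*√3 + 4*I)/(-1054361*I + 790770*√3) ≈ -0.92088 - 4.2201e-7*I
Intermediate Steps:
y(T) = T^(3/2)
W(M) = 1/(M - 3*I*√3) (W(M) = 1/((-3)^(3/2) + M) = 1/(-3*I*√3 + M) = 1/(M - 3*I*√3))
(110761 + 131975)/(k(W(a(-2*2))) - 263590) = (110761 + 131975)/(1/(-2*2 - 3*I*√3) - 263590) = 242736/(1/(-4 - 3*I*√3) - 263590) = 242736/(-263590 + 1/(-4 - 3*I*√3))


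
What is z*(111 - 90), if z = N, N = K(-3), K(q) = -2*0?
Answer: 0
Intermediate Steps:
K(q) = 0
N = 0
z = 0
z*(111 - 90) = 0*(111 - 90) = 0*21 = 0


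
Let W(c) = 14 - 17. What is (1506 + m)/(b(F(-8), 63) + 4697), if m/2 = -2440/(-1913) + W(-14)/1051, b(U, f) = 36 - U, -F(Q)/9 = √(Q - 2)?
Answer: 14355308650240/45040831371737 - 27297227520*I*√10/45040831371737 ≈ 0.31872 - 0.0019165*I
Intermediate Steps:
F(Q) = -9*√(-2 + Q) (F(Q) = -9*√(Q - 2) = -9*√(-2 + Q))
W(c) = -3
m = 5117402/2010563 (m = 2*(-2440/(-1913) - 3/1051) = 2*(-2440*(-1/1913) - 3*1/1051) = 2*(2440/1913 - 3/1051) = 2*(2558701/2010563) = 5117402/2010563 ≈ 2.5453)
(1506 + m)/(b(F(-8), 63) + 4697) = (1506 + 5117402/2010563)/((36 - (-9)*√(-2 - 8)) + 4697) = 3033025280/(2010563*((36 - (-9)*√(-10)) + 4697)) = 3033025280/(2010563*((36 - (-9)*I*√10) + 4697)) = 3033025280/(2010563*((36 + 9*I*√10) + 4697)) = 3033025280/(2010563*(4733 + 9*I*√10))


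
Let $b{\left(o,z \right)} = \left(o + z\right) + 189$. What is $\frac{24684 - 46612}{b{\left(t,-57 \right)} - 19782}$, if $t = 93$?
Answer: $\frac{21928}{19557} \approx 1.1212$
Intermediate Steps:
$b{\left(o,z \right)} = 189 + o + z$
$\frac{24684 - 46612}{b{\left(t,-57 \right)} - 19782} = \frac{24684 - 46612}{\left(189 + 93 - 57\right) - 19782} = - \frac{21928}{225 - 19782} = - \frac{21928}{-19557} = \left(-21928\right) \left(- \frac{1}{19557}\right) = \frac{21928}{19557}$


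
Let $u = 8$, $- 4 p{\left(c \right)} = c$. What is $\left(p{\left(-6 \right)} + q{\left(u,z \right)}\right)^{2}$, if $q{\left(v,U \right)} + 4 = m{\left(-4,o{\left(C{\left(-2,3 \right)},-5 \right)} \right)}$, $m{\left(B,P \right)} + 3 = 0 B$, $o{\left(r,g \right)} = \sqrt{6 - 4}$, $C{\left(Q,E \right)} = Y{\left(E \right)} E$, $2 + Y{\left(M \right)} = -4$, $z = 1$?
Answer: $\frac{121}{4} \approx 30.25$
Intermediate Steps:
$p{\left(c \right)} = - \frac{c}{4}$
$Y{\left(M \right)} = -6$ ($Y{\left(M \right)} = -2 - 4 = -6$)
$C{\left(Q,E \right)} = - 6 E$
$o{\left(r,g \right)} = \sqrt{2}$
$m{\left(B,P \right)} = -3$ ($m{\left(B,P \right)} = -3 + 0 B = -3 + 0 = -3$)
$q{\left(v,U \right)} = -7$ ($q{\left(v,U \right)} = -4 - 3 = -7$)
$\left(p{\left(-6 \right)} + q{\left(u,z \right)}\right)^{2} = \left(\left(- \frac{1}{4}\right) \left(-6\right) - 7\right)^{2} = \left(\frac{3}{2} - 7\right)^{2} = \left(- \frac{11}{2}\right)^{2} = \frac{121}{4}$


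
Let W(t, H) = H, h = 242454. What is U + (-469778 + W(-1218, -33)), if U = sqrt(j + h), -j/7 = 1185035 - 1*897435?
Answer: -469811 + I*sqrt(1770746) ≈ -4.6981e+5 + 1330.7*I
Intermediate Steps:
j = -2013200 (j = -7*(1185035 - 1*897435) = -7*(1185035 - 897435) = -7*287600 = -2013200)
U = I*sqrt(1770746) (U = sqrt(-2013200 + 242454) = sqrt(-1770746) = I*sqrt(1770746) ≈ 1330.7*I)
U + (-469778 + W(-1218, -33)) = I*sqrt(1770746) + (-469778 - 33) = I*sqrt(1770746) - 469811 = -469811 + I*sqrt(1770746)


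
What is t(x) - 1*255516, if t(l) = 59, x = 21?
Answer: -255457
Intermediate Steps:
t(x) - 1*255516 = 59 - 1*255516 = 59 - 255516 = -255457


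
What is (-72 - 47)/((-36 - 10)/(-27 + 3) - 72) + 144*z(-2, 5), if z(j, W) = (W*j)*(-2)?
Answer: 2423508/841 ≈ 2881.7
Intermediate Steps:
z(j, W) = -2*W*j
(-72 - 47)/((-36 - 10)/(-27 + 3) - 72) + 144*z(-2, 5) = (-72 - 47)/((-36 - 10)/(-27 + 3) - 72) + 144*(-2*5*(-2)) = -119/(-46/(-24) - 72) + 144*20 = -119/(-46*(-1/24) - 72) + 2880 = -119/(23/12 - 72) + 2880 = -119/(-841/12) + 2880 = -119*(-12/841) + 2880 = 1428/841 + 2880 = 2423508/841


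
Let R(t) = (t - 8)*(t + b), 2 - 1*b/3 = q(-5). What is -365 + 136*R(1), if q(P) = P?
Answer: -21309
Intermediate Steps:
b = 21 (b = 6 - 3*(-5) = 6 + 15 = 21)
R(t) = (-8 + t)*(21 + t) (R(t) = (t - 8)*(t + 21) = (-8 + t)*(21 + t))
-365 + 136*R(1) = -365 + 136*(-168 + 1² + 13*1) = -365 + 136*(-168 + 1 + 13) = -365 + 136*(-154) = -365 - 20944 = -21309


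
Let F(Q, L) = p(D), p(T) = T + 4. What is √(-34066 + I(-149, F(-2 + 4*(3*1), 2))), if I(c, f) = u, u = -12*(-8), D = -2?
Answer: I*√33970 ≈ 184.31*I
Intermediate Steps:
p(T) = 4 + T
F(Q, L) = 2 (F(Q, L) = 4 - 2 = 2)
u = 96
I(c, f) = 96
√(-34066 + I(-149, F(-2 + 4*(3*1), 2))) = √(-34066 + 96) = √(-33970) = I*√33970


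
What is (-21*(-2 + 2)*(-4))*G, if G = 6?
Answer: 0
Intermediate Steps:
(-21*(-2 + 2)*(-4))*G = -21*(-2 + 2)*(-4)*6 = -0*(-4)*6 = -21*0*6 = 0*6 = 0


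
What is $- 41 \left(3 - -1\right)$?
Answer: $-164$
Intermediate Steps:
$- 41 \left(3 - -1\right) = - 41 \left(3 + \left(60 - 59\right)\right) = - 41 \left(3 + 1\right) = \left(-41\right) 4 = -164$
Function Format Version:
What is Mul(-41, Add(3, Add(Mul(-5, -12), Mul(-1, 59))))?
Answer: -164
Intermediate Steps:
Mul(-41, Add(3, Add(Mul(-5, -12), Mul(-1, 59)))) = Mul(-41, Add(3, Add(60, -59))) = Mul(-41, Add(3, 1)) = Mul(-41, 4) = -164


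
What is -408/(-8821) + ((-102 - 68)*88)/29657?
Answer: -119862104/261604397 ≈ -0.45818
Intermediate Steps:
-408/(-8821) + ((-102 - 68)*88)/29657 = -408*(-1/8821) - 170*88*(1/29657) = 408/8821 - 14960*1/29657 = 408/8821 - 14960/29657 = -119862104/261604397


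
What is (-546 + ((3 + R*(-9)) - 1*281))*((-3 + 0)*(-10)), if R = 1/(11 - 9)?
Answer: -24855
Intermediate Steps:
R = ½ (R = 1/2 = ½ ≈ 0.50000)
(-546 + ((3 + R*(-9)) - 1*281))*((-3 + 0)*(-10)) = (-546 + ((3 + (½)*(-9)) - 1*281))*((-3 + 0)*(-10)) = (-546 + ((3 - 9/2) - 281))*(-3*(-10)) = (-546 + (-3/2 - 281))*30 = (-546 - 565/2)*30 = -1657/2*30 = -24855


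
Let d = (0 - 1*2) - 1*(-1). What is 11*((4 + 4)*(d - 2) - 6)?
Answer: -330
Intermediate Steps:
d = -1 (d = (0 - 2) + 1 = -2 + 1 = -1)
11*((4 + 4)*(d - 2) - 6) = 11*((4 + 4)*(-1 - 2) - 6) = 11*(8*(-3) - 6) = 11*(-24 - 6) = 11*(-30) = -330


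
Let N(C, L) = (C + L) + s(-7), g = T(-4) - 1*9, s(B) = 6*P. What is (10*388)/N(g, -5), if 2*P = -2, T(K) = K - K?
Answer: -194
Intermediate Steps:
T(K) = 0
P = -1 (P = (½)*(-2) = -1)
s(B) = -6 (s(B) = 6*(-1) = -6)
g = -9 (g = 0 - 1*9 = 0 - 9 = -9)
N(C, L) = -6 + C + L (N(C, L) = (C + L) - 6 = -6 + C + L)
(10*388)/N(g, -5) = (10*388)/(-6 - 9 - 5) = 3880/(-20) = 3880*(-1/20) = -194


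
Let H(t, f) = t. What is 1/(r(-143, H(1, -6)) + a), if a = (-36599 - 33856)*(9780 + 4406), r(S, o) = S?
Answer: -1/999474773 ≈ -1.0005e-9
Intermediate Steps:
a = -999474630 (a = -70455*14186 = -999474630)
1/(r(-143, H(1, -6)) + a) = 1/(-143 - 999474630) = 1/(-999474773) = -1/999474773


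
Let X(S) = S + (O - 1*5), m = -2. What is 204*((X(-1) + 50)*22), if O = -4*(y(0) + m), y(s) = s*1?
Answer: 233376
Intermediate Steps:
y(s) = s
O = 8 (O = -4*(0 - 2) = -4*(-2) = 8)
X(S) = 3 + S (X(S) = S + (8 - 1*5) = S + (8 - 5) = S + 3 = 3 + S)
204*((X(-1) + 50)*22) = 204*(((3 - 1) + 50)*22) = 204*((2 + 50)*22) = 204*(52*22) = 204*1144 = 233376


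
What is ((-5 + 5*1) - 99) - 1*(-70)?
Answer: -29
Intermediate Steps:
((-5 + 5*1) - 99) - 1*(-70) = ((-5 + 5) - 99) + 70 = (0 - 99) + 70 = -99 + 70 = -29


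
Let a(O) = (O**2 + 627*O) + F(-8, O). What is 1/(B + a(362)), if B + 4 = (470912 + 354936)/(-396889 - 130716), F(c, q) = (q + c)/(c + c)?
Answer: 4220840/1511019818891 ≈ 2.7934e-6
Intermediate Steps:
F(c, q) = (c + q)/(2*c) (F(c, q) = (c + q)/((2*c)) = (c + q)*(1/(2*c)) = (c + q)/(2*c))
a(O) = 1/2 + O**2 + 10031*O/16 (a(O) = (O**2 + 627*O) + (1/2)*(-8 + O)/(-8) = (O**2 + 627*O) + (1/2)*(-1/8)*(-8 + O) = (O**2 + 627*O) + (1/2 - O/16) = 1/2 + O**2 + 10031*O/16)
B = -2936268/527605 (B = -4 + (470912 + 354936)/(-396889 - 130716) = -4 + 825848/(-527605) = -4 + 825848*(-1/527605) = -4 - 825848/527605 = -2936268/527605 ≈ -5.5653)
1/(B + a(362)) = 1/(-2936268/527605 + (1/2 + 362**2 + (10031/16)*362)) = 1/(-2936268/527605 + (1/2 + 131044 + 1815611/8)) = 1/(-2936268/527605 + 2863967/8) = 1/(1511019818891/4220840) = 4220840/1511019818891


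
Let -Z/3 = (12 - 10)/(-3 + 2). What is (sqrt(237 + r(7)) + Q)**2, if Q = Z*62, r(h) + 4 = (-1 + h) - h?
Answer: 138616 + 1488*sqrt(58) ≈ 1.4995e+5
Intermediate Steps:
r(h) = -5 (r(h) = -4 + ((-1 + h) - h) = -4 - 1 = -5)
Z = 6 (Z = -3*(12 - 10)/(-3 + 2) = -6/(-1) = -6*(-1) = -3*(-2) = 6)
Q = 372 (Q = 6*62 = 372)
(sqrt(237 + r(7)) + Q)**2 = (sqrt(237 - 5) + 372)**2 = (sqrt(232) + 372)**2 = (2*sqrt(58) + 372)**2 = (372 + 2*sqrt(58))**2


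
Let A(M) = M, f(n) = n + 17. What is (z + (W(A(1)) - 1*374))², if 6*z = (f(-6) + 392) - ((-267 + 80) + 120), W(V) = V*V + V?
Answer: 776161/9 ≈ 86240.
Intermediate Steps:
f(n) = 17 + n
W(V) = V + V² (W(V) = V² + V = V + V²)
z = 235/3 (z = (((17 - 6) + 392) - ((-267 + 80) + 120))/6 = ((11 + 392) - (-187 + 120))/6 = (403 - 1*(-67))/6 = (403 + 67)/6 = (⅙)*470 = 235/3 ≈ 78.333)
(z + (W(A(1)) - 1*374))² = (235/3 + (1*(1 + 1) - 1*374))² = (235/3 + (1*2 - 374))² = (235/3 + (2 - 374))² = (235/3 - 372)² = (-881/3)² = 776161/9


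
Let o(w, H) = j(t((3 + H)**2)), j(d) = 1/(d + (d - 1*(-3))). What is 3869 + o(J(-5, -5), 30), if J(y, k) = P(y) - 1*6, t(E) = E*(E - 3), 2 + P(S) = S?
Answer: 9151388260/2365311 ≈ 3869.0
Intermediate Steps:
P(S) = -2 + S
t(E) = E*(-3 + E)
j(d) = 1/(3 + 2*d) (j(d) = 1/(d + (d + 3)) = 1/(d + (3 + d)) = 1/(3 + 2*d))
J(y, k) = -8 + y (J(y, k) = (-2 + y) - 1*6 = (-2 + y) - 6 = -8 + y)
o(w, H) = 1/(3 + 2*(3 + H)**2*(-3 + (3 + H)**2)) (o(w, H) = 1/(3 + 2*((3 + H)**2*(-3 + (3 + H)**2))) = 1/(3 + 2*(3 + H)**2*(-3 + (3 + H)**2)))
3869 + o(J(-5, -5), 30) = 3869 + 1/(3 + 2*(3 + 30)**2*(-3 + (3 + 30)**2)) = 3869 + 1/(3 + 2*33**2*(-3 + 33**2)) = 3869 + 1/(3 + 2*1089*(-3 + 1089)) = 3869 + 1/(3 + 2*1089*1086) = 3869 + 1/(3 + 2365308) = 3869 + 1/2365311 = 9151388260/2365311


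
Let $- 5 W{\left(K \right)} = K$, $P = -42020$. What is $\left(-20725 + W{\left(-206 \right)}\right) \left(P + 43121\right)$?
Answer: $- \frac{113864319}{5} \approx -2.2773 \cdot 10^{7}$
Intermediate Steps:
$W{\left(K \right)} = - \frac{K}{5}$
$\left(-20725 + W{\left(-206 \right)}\right) \left(P + 43121\right) = \left(-20725 - - \frac{206}{5}\right) \left(-42020 + 43121\right) = \left(-20725 + \frac{206}{5}\right) 1101 = \left(- \frac{103419}{5}\right) 1101 = - \frac{113864319}{5}$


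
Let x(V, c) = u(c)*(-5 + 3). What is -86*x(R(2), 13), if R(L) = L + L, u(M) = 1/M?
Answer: 172/13 ≈ 13.231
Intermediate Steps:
R(L) = 2*L
x(V, c) = -2/c (x(V, c) = (-5 + 3)/c = -2/c)
-86*x(R(2), 13) = -(-172)/13 = -86*(-2/13) = 172/13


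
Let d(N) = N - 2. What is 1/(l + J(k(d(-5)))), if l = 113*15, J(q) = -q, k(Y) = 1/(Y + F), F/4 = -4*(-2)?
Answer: 25/42374 ≈ 0.00058998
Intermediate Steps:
F = 32 (F = 4*(-4*(-2)) = 4*8 = 32)
d(N) = -2 + N
k(Y) = 1/(32 + Y) (k(Y) = 1/(Y + 32) = 1/(32 + Y))
l = 1695
1/(l + J(k(d(-5)))) = 1/(1695 - 1/(32 + (-2 - 5))) = 1/(1695 - 1/(32 - 7)) = 1/(1695 - 1/25) = 1/(42374/25) = 25/42374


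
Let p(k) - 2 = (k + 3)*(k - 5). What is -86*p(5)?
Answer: -172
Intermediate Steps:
p(k) = 2 + (-5 + k)*(3 + k) (p(k) = 2 + (k + 3)*(k - 5) = 2 + (3 + k)*(-5 + k) = 2 + (-5 + k)*(3 + k))
-86*p(5) = -86*(-13 + 5² - 2*5) = -86*(-13 + 25 - 10) = -86*2 = -172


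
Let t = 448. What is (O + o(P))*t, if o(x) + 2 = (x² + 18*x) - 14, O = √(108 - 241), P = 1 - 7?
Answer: -39424 + 448*I*√133 ≈ -39424.0 + 5166.6*I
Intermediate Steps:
P = -6
O = I*√133 (O = √(-133) = I*√133 ≈ 11.533*I)
o(x) = -16 + x² + 18*x (o(x) = -2 + ((x² + 18*x) - 14) = -2 + (-14 + x² + 18*x) = -16 + x² + 18*x)
(O + o(P))*t = (I*√133 + (-16 + (-6)² + 18*(-6)))*448 = (I*√133 + (-16 + 36 - 108))*448 = (I*√133 - 88)*448 = (-88 + I*√133)*448 = -39424 + 448*I*√133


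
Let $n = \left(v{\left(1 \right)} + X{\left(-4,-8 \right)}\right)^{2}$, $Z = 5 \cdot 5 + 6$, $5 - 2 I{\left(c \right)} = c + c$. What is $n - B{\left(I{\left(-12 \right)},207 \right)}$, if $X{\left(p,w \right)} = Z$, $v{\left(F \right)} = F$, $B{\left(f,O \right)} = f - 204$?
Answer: $\frac{2427}{2} \approx 1213.5$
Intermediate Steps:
$I{\left(c \right)} = \frac{5}{2} - c$ ($I{\left(c \right)} = \frac{5}{2} - \frac{c + c}{2} = \frac{5}{2} - \frac{2 c}{2} = \frac{5}{2} - c$)
$B{\left(f,O \right)} = -204 + f$
$Z = 31$ ($Z = 25 + 6 = 31$)
$X{\left(p,w \right)} = 31$
$n = 1024$ ($n = \left(1 + 31\right)^{2} = 32^{2} = 1024$)
$n - B{\left(I{\left(-12 \right)},207 \right)} = 1024 - \left(-204 + \left(\frac{5}{2} - -12\right)\right) = 1024 - \left(-204 + \left(\frac{5}{2} + 12\right)\right) = 1024 - \left(-204 + \frac{29}{2}\right) = 1024 - - \frac{379}{2} = 1024 + \frac{379}{2} = \frac{2427}{2}$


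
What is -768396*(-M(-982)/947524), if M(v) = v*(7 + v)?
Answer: 183925187550/236881 ≈ 7.7645e+5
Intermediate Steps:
-768396*(-M(-982)/947524) = -768396/((-947524*(-1/(982*(7 - 982))))) = -768396/((-947524/((-982*(-975))))) = -768396/((-947524/957450)) = -768396/((-947524*1/957450)) = -768396/(-473762/478725) = -768396*(-478725/473762) = 183925187550/236881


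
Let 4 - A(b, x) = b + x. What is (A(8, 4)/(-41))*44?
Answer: 352/41 ≈ 8.5854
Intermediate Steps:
A(b, x) = 4 - b - x (A(b, x) = 4 - (b + x) = 4 + (-b - x) = 4 - b - x)
(A(8, 4)/(-41))*44 = ((4 - 1*8 - 1*4)/(-41))*44 = ((4 - 8 - 4)*(-1/41))*44 = -8*(-1/41)*44 = (8/41)*44 = 352/41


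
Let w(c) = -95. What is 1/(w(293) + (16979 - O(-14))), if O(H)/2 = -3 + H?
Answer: 1/16918 ≈ 5.9109e-5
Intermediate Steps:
O(H) = -6 + 2*H (O(H) = 2*(-3 + H) = -6 + 2*H)
1/(w(293) + (16979 - O(-14))) = 1/(-95 + (16979 - (-6 + 2*(-14)))) = 1/(-95 + (16979 - (-6 - 28))) = 1/(-95 + (16979 - 1*(-34))) = 1/(-95 + (16979 + 34)) = 1/(-95 + 17013) = 1/16918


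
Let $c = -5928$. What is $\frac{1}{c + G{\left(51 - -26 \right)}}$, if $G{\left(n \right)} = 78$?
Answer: $- \frac{1}{5850} \approx -0.00017094$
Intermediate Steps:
$\frac{1}{c + G{\left(51 - -26 \right)}} = \frac{1}{-5928 + 78} = \frac{1}{-5850} = - \frac{1}{5850}$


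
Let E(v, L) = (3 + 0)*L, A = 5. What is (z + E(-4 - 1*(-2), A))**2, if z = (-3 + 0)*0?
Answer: 225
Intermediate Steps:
E(v, L) = 3*L
z = 0 (z = -3*0 = 0)
(z + E(-4 - 1*(-2), A))**2 = (0 + 3*5)**2 = (0 + 15)**2 = 15**2 = 225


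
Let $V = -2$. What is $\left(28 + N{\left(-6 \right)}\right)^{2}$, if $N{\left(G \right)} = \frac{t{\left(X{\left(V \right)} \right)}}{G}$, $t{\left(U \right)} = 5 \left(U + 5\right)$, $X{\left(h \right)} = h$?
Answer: $\frac{2601}{4} \approx 650.25$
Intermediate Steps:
$t{\left(U \right)} = 25 + 5 U$ ($t{\left(U \right)} = 5 \left(5 + U\right) = 25 + 5 U$)
$N{\left(G \right)} = \frac{15}{G}$ ($N{\left(G \right)} = \frac{25 + 5 \left(-2\right)}{G} = \frac{25 - 10}{G} = \frac{15}{G}$)
$\left(28 + N{\left(-6 \right)}\right)^{2} = \left(28 + \frac{15}{-6}\right)^{2} = \left(28 + 15 \left(- \frac{1}{6}\right)\right)^{2} = \left(28 - \frac{5}{2}\right)^{2} = \left(\frac{51}{2}\right)^{2} = \frac{2601}{4}$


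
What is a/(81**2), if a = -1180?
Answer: -1180/6561 ≈ -0.17985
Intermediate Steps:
a/(81**2) = -1180/(81**2) = -1180/6561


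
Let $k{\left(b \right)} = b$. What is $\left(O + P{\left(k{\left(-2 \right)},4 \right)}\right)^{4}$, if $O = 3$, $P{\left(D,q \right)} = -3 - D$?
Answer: $16$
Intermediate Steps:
$\left(O + P{\left(k{\left(-2 \right)},4 \right)}\right)^{4} = \left(3 - 1\right)^{4} = 2^{4} = 16$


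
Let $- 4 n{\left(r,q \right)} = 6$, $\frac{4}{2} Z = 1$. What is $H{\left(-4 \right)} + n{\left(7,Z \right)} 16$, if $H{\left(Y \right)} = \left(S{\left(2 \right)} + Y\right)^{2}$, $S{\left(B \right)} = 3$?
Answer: $-23$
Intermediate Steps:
$Z = \frac{1}{2}$ ($Z = \frac{1}{2} \cdot 1 = \frac{1}{2} \approx 0.5$)
$n{\left(r,q \right)} = - \frac{3}{2}$ ($n{\left(r,q \right)} = \left(- \frac{1}{4}\right) 6 = - \frac{3}{2}$)
$H{\left(Y \right)} = \left(3 + Y\right)^{2}$
$H{\left(-4 \right)} + n{\left(7,Z \right)} 16 = \left(3 - 4\right)^{2} - 24 = \left(-1\right)^{2} - 24 = 1 - 24 = -23$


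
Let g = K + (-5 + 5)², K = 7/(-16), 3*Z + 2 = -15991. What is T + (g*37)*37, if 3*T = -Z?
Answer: 18849/16 ≈ 1178.1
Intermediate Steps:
Z = -5331 (Z = -⅔ + (⅓)*(-15991) = -⅔ - 15991/3 = -5331)
K = -7/16 (K = 7*(-1/16) = -7/16 ≈ -0.43750)
g = -7/16 (g = -7/16 + (-5 + 5)² = -7/16 + 0² = -7/16 + 0 = -7/16 ≈ -0.43750)
T = 1777 (T = (-1*(-5331))/3 = (⅓)*5331 = 1777)
T + (g*37)*37 = 1777 - 7/16*37*37 = 1777 - 259/16*37 = 1777 - 9583/16 = 18849/16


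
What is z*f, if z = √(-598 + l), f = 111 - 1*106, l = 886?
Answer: 60*√2 ≈ 84.853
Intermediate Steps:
f = 5 (f = 111 - 106 = 5)
z = 12*√2 (z = √(-598 + 886) = √288 = 12*√2 ≈ 16.971)
z*f = (12*√2)*5 = 60*√2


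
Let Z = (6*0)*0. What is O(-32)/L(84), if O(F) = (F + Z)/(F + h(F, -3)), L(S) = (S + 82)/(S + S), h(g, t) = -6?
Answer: 1344/1577 ≈ 0.85225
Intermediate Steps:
Z = 0 (Z = 0*0 = 0)
L(S) = (82 + S)/(2*S) (L(S) = (82 + S)/((2*S)) = (82 + S)*(1/(2*S)) = (82 + S)/(2*S))
O(F) = F/(-6 + F) (O(F) = (F + 0)/(F - 6) = F/(-6 + F))
O(-32)/L(84) = (-32/(-6 - 32))/(((1/2)*(82 + 84)/84)) = (-32/(-38))/(((1/2)*(1/84)*166)) = (-32*(-1/38))/(83/84) = (16/19)*(84/83) = 1344/1577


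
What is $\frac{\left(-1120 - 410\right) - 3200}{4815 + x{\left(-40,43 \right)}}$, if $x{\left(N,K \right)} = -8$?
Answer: $- \frac{430}{437} \approx -0.98398$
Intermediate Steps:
$\frac{\left(-1120 - 410\right) - 3200}{4815 + x{\left(-40,43 \right)}} = \frac{\left(-1120 - 410\right) - 3200}{4815 - 8} = \frac{-1530 - 3200}{4807} = \left(-4730\right) \frac{1}{4807} = - \frac{430}{437}$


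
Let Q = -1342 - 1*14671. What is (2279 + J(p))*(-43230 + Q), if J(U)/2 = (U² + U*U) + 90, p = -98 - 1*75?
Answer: -7238013525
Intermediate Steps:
p = -173 (p = -98 - 75 = -173)
Q = -16013 (Q = -1342 - 14671 = -16013)
J(U) = 180 + 4*U² (J(U) = 2*((U² + U*U) + 90) = 2*((U² + U²) + 90) = 2*(2*U² + 90) = 2*(90 + 2*U²) = 180 + 4*U²)
(2279 + J(p))*(-43230 + Q) = (2279 + (180 + 4*(-173)²))*(-43230 - 16013) = (2279 + (180 + 4*29929))*(-59243) = (2279 + (180 + 119716))*(-59243) = (2279 + 119896)*(-59243) = 122175*(-59243) = -7238013525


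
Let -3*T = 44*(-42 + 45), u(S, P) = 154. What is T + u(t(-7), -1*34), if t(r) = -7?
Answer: 110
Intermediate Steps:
T = -44 (T = -44*(-42 + 45)/3 = -44*3/3 = -⅓*132 = -44)
T + u(t(-7), -1*34) = -44 + 154 = 110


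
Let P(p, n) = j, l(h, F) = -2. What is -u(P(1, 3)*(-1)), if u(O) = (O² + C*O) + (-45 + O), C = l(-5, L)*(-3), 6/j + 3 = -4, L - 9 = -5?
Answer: 1875/49 ≈ 38.265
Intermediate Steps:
L = 4 (L = 9 - 5 = 4)
j = -6/7 (j = 6/(-3 - 4) = 6/(-7) = 6*(-⅐) = -6/7 ≈ -0.85714)
P(p, n) = -6/7
C = 6 (C = -2*(-3) = 6)
u(O) = -45 + O² + 7*O (u(O) = (O² + 6*O) + (-45 + O) = -45 + O² + 7*O)
-u(P(1, 3)*(-1)) = -(-45 + (-6/7*(-1))² + 7*(-6/7*(-1))) = -(-45 + (6/7)² + 7*(6/7)) = -(-45 + 36/49 + 6) = -1*(-1875/49) = 1875/49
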